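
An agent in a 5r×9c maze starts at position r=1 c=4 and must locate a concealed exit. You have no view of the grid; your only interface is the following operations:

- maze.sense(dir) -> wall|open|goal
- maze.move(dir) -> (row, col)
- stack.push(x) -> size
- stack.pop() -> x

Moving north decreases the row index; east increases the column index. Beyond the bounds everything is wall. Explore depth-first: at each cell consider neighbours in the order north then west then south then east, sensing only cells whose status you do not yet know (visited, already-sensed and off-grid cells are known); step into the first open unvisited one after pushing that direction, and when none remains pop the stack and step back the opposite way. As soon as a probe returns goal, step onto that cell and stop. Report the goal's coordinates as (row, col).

Now I run maze.sense using north, yielding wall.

Now I run maze.sense using west, and see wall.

I try maze.sense using south, and get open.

Using stack.push using south, → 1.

Calling maze.move using south, → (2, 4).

I invoke maze.sense using west, yielding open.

I call stack.push using west, → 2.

I call maze.move using west, : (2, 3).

I use maze.sense using west, → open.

Next I call stack.push using west, → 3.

I invoke maze.move using west, yielding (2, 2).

Next I call maze.sense using north, yielding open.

I call stack.push using north, and get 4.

I try maze.move using north, giving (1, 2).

I call maze.sense using north, → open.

I run stack.push using north, giving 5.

Invoking maze.move using north, yielding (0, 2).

Now I run maze.sense using west, → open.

I use stack.push using west, : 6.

Using maze.move using west, and observe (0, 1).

Now I run maze.sense using west, — result: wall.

I invoke maze.sense using south, and get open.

Invoking stack.push using south, : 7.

Invoking maze.move using south, and see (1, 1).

Now I run maze.sense using west, and observe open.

I invoke stack.push using west, yielding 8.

Next I call maze.move using west, yielding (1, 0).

Now I run maze.sense using south, yielding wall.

I call stack.pop(), and observe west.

Invoking maze.move using east, which returns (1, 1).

Then maze.sense using south, which returns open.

I run stack.push using south, giving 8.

I run maze.move using south, which returns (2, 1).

I use maze.sense using south, yielding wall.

Using stack.pop(), and get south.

Calling maze.move using north, which returns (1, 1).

I run stack.pop, giving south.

I call maze.move using north, and observe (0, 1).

Next I call stack.pop, → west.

Using maze.move using east, and see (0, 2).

I try maze.sense using east, and get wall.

Using stack.pop, and see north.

Next I call maze.move using south, yielding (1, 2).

Now I run stack.pop(), which returns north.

Next I call maze.move using south, yielding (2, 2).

I invoke maze.sense using south, and see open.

Now I run stack.push using south, — result: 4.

Then maze.move using south, yielding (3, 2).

I try maze.sense using south, which returns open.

I run stack.push using south, → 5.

Invoking maze.move using south, — result: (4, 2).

Invoking maze.sense using west, : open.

Then stack.push using west, : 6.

Then maze.move using west, which returns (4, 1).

I use maze.sense using west, → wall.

I try stack.pop(), and get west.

I use maze.move using east, giving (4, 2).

Now I run maze.sense using east, which returns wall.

Then stack.pop(), which returns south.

Invoking maze.move using north, and get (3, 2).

Using maze.sense using east, which returns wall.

I run stack.pop, giving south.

I run maze.move using north, → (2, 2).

Calling stack.pop(), yielding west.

I try maze.move using east, and observe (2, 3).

I invoke stack.pop(), yielding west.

Then maze.move using east, : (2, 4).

Invoking maze.sense using south, and observe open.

Using stack.push using south, and observe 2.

Then maze.move using south, and see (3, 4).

I call maze.sense using south, — result: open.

Then stack.push using south, yielding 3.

Using maze.move using south, yielding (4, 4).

I use maze.sense using east, giving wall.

Calling stack.pop, giving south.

I try maze.move using north, — result: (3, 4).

I call maze.sense using east, : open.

Using stack.push using east, and see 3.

Then maze.move using east, yielding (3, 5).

Now I run maze.sense using north, — result: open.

I run stack.push using north, and observe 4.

Calling maze.move using north, : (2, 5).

I call maze.sense using north, — result: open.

I call stack.push using north, → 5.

Using maze.move using north, yielding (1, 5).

I invoke maze.sense using north, — result: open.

I invoke stack.push using north, yielding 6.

I call maze.move using north, : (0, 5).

Now I run maze.sense using east, and see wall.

I invoke stack.pop(), giving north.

Calling maze.move using south, and see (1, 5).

I run maze.sense using east, giving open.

Invoking stack.push using east, and observe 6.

I run maze.move using east, and get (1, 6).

I invoke maze.sense using south, and get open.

I call stack.push using south, yielding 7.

I use maze.move using south, giving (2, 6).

I invoke maze.sense using south, — result: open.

Using stack.push using south, → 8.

Calling maze.move using south, giving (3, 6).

Then maze.sense using south, giving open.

I call stack.push using south, and see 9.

Then maze.move using south, : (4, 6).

I use maze.sense using east, yielding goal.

Invoking maze.move using east, : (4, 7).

Answer: (4, 7)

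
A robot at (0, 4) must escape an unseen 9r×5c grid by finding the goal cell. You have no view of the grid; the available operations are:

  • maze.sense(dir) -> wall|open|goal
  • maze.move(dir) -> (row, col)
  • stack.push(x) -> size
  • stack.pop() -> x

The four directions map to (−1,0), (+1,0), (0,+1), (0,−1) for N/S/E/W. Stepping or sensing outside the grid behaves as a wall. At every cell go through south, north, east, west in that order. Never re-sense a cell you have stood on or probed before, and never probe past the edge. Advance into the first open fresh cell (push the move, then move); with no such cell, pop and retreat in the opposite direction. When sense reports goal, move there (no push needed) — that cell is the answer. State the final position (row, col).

-> maze.sense(dir='south')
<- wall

-> maze.sense(dir='west')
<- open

-> stack.push(x='west')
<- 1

-> maze.move(dir='west')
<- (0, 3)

-> maze.sense(dir='south')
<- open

-> stack.push(x='south')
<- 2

-> maze.move(dir='south')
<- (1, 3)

-> maze.sense(dir='south')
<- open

-> stack.push(x='south')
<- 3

-> maze.move(dir='south')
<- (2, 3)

-> maze.sense(dir='south')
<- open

-> stack.push(x='south')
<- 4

-> maze.move(dir='south')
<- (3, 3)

-> maze.sense(dir='south')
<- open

-> stack.push(x='south')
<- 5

-> maze.move(dir='south')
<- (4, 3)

-> maze.sense(dir='south')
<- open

-> stack.push(x='south')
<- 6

-> maze.move(dir='south')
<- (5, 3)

-> maze.sense(dir='south')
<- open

-> stack.push(x='south')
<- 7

-> maze.move(dir='south')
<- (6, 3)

-> maze.sense(dir='south')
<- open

-> stack.push(x='south')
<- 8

-> maze.move(dir='south')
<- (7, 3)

-> maze.sense(dir='south')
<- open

-> stack.push(x='south')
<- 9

-> maze.move(dir='south')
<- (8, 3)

-> maze.sense(dir='east')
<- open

-> stack.push(x='east')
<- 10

-> maze.move(dir='east')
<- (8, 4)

-> maze.sense(dir='north')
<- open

-> stack.push(x='north')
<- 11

-> maze.move(dir='north')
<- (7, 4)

-> maze.sense(dir='north')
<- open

-> stack.push(x='north')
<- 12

-> maze.move(dir='north')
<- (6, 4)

-> maze.sense(dir='north')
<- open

-> stack.push(x='north')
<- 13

-> maze.move(dir='north')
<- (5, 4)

-> maze.sense(dir='north')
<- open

-> stack.push(x='north')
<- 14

-> maze.move(dir='north')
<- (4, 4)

-> maze.sense(dir='north')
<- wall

-> stack.pop()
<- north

-> maze.move(dir='south')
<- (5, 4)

-> stack.pop()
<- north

-> maze.move(dir='south')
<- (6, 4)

-> stack.pop()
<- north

-> maze.move(dir='south')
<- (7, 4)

-> stack.pop()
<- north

-> maze.move(dir='south')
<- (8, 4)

-> stack.pop()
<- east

-> maze.move(dir='west')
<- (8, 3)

-> maze.sense(dir='west')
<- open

-> stack.push(x='west')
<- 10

-> maze.move(dir='west')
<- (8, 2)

-> maze.sense(dir='north')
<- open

-> stack.push(x='north')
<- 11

-> maze.move(dir='north')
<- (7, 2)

-> maze.sense(dir='north')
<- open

-> stack.push(x='north')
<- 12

-> maze.move(dir='north')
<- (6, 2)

-> maze.sense(dir='north')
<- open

-> stack.push(x='north')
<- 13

-> maze.move(dir='north')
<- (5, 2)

-> maze.sense(dir='north')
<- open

-> stack.push(x='north')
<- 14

-> maze.move(dir='north')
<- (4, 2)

-> maze.sense(dir='north')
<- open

-> stack.push(x='north')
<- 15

-> maze.move(dir='north')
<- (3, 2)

-> maze.sense(dir='north')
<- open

-> stack.push(x='north')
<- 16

-> maze.move(dir='north')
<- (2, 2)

-> maze.sense(dir='north')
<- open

-> stack.push(x='north')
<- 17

-> maze.move(dir='north')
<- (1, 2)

-> maze.sense(dir='north')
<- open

-> stack.push(x='north')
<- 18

-> maze.move(dir='north')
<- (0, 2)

-> maze.sense(dir='west')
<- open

-> stack.push(x='west')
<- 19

-> maze.move(dir='west')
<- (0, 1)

-> maze.sense(dir='south')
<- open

-> stack.push(x='south')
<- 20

-> maze.move(dir='south')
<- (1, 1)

-> maze.sense(dir='south')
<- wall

-> maze.sense(dir='west')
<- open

-> stack.push(x='west')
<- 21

-> maze.move(dir='west')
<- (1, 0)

-> maze.sense(dir='south')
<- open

-> stack.push(x='south')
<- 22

-> maze.move(dir='south')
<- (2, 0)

-> maze.sense(dir='south')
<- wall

-> stack.pop()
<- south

-> maze.move(dir='north')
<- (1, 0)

-> maze.sense(dir='north')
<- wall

-> stack.pop()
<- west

-> maze.move(dir='east')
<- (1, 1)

-> stack.pop()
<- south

-> maze.move(dir='north')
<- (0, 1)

-> stack.pop()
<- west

-> maze.move(dir='east')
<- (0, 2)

-> stack.pop()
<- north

-> maze.move(dir='south')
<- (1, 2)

-> stack.pop()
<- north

-> maze.move(dir='south')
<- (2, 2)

-> stack.pop()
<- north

-> maze.move(dir='south')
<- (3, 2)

-> maze.sense(dir='west')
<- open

-> stack.push(x='west')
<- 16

-> maze.move(dir='west')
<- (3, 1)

-> maze.sense(dir='south')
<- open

-> stack.push(x='south')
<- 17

-> maze.move(dir='south')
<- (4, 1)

-> maze.sense(dir='south')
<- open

-> stack.push(x='south')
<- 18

-> maze.move(dir='south')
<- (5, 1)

-> maze.sense(dir='south')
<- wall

-> maze.sense(dir='west')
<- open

-> stack.push(x='west')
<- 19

-> maze.move(dir='west')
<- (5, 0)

-> maze.sense(dir='south')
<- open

-> stack.push(x='south')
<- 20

-> maze.move(dir='south')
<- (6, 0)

-> maze.sense(dir='south')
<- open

-> stack.push(x='south')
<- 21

-> maze.move(dir='south')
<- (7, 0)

-> maze.sense(dir='south')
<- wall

-> maze.sense(dir='east')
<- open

-> stack.push(x='east')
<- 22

-> maze.move(dir='east')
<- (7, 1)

-> maze.sense(dir='south')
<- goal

-> maze.move(dir='south')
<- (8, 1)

Answer: (8, 1)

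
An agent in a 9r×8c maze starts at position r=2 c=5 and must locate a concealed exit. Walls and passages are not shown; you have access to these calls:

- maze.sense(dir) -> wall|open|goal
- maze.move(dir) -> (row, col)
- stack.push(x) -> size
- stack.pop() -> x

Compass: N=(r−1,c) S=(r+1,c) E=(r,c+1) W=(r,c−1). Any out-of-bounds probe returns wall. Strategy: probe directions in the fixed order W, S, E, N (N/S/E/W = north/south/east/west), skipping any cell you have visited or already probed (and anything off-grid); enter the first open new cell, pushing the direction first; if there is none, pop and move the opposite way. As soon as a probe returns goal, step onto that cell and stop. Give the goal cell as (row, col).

→ maze.sense(dir=west)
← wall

→ maze.sense(dir=south)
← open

→ stack.push(x=south)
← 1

→ maze.move(dir=south)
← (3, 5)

→ maze.sense(dir=west)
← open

→ stack.push(x=west)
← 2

→ maze.move(dir=west)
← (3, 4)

→ maze.sense(dir=west)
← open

→ stack.push(x=west)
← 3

→ maze.move(dir=west)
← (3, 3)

→ maze.sense(dir=west)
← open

→ stack.push(x=west)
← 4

→ maze.move(dir=west)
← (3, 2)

→ maze.sense(dir=west)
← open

→ stack.push(x=west)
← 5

→ maze.move(dir=west)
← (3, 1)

→ maze.sense(dir=west)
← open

→ stack.push(x=west)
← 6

→ maze.move(dir=west)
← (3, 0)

→ maze.sense(dir=south)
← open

→ stack.push(x=south)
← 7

→ maze.move(dir=south)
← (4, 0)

→ maze.sense(dir=south)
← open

→ stack.push(x=south)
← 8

→ maze.move(dir=south)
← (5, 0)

→ maze.sense(dir=south)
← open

→ stack.push(x=south)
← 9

→ maze.move(dir=south)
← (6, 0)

→ maze.sense(dir=south)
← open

→ stack.push(x=south)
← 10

→ maze.move(dir=south)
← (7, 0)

→ maze.sense(dir=south)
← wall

→ maze.sense(dir=east)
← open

→ stack.push(x=east)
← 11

→ maze.move(dir=east)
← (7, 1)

→ maze.sense(dir=south)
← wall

→ maze.sense(dir=east)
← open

→ stack.push(x=east)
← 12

→ maze.move(dir=east)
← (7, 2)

→ maze.sense(dir=south)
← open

→ stack.push(x=south)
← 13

→ maze.move(dir=south)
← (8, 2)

→ maze.sense(dir=east)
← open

→ stack.push(x=east)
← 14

→ maze.move(dir=east)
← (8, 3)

→ maze.sense(dir=east)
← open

→ stack.push(x=east)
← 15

→ maze.move(dir=east)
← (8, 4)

→ maze.sense(dir=east)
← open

→ stack.push(x=east)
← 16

→ maze.move(dir=east)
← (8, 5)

→ maze.sense(dir=east)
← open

→ stack.push(x=east)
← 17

→ maze.move(dir=east)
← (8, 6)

→ maze.sense(dir=east)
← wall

→ maze.sense(dir=north)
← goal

→ maze.move(dir=north)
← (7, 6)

Answer: (7, 6)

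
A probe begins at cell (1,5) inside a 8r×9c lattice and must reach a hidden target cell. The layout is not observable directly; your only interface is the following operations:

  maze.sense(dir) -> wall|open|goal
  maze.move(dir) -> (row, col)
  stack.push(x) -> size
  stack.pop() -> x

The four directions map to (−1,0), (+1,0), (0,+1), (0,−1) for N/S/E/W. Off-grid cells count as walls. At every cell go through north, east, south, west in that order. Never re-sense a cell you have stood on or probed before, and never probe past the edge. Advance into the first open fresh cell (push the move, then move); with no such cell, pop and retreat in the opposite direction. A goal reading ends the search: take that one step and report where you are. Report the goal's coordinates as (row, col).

I invoke maze.sense on north, and observe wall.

Now I run maze.sense on east, and get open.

I invoke stack.push on east, giving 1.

I use maze.move on east, and see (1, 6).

I use maze.sense on north, → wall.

I use maze.sense on east, and observe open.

Then stack.push on east, and observe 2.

Using maze.move on east, which returns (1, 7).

I use maze.sense on north, → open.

Now I run stack.push on north, → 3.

I invoke maze.move on north, : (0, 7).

Invoking maze.sense on east, : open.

Then stack.push on east, and observe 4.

Then maze.move on east, giving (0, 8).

Next I call maze.sense on south, : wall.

I try stack.pop, — result: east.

Next I call maze.move on west, yielding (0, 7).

Using stack.pop(), which returns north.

Invoking maze.move on south, which returns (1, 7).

I try maze.sense on south, — result: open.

Calling stack.push on south, giving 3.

I use maze.move on south, which returns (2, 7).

I use maze.sense on east, : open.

Calling stack.push on east, and observe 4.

I run maze.move on east, and see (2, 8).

I try maze.sense on south, : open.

Invoking stack.push on south, → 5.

I invoke maze.move on south, which returns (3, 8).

Using maze.sense on south, and see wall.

Using maze.sense on west, yielding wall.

Then stack.pop(), and get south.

Now I run maze.move on north, which returns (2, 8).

I invoke stack.pop(), : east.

Next I call maze.move on west, yielding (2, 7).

I use maze.sense on west, and observe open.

I invoke stack.push on west, which returns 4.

Next I call maze.move on west, : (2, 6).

Now I run maze.sense on south, — result: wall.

I try maze.sense on west, → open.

Invoking stack.push on west, and observe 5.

Invoking maze.move on west, which returns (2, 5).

Calling maze.sense on south, and get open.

I invoke stack.push on south, giving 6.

I run maze.move on south, — result: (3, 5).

Now I run maze.sense on south, and get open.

I invoke stack.push on south, which returns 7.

I try maze.move on south, — result: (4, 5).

I use maze.sense on east, : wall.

I call maze.sense on south, yielding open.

Next I call stack.push on south, : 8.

I call maze.move on south, giving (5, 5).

Using maze.sense on east, → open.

I call stack.push on east, → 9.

Calling maze.move on east, and see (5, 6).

Invoking maze.sense on east, giving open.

Invoking stack.push on east, → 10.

Then maze.move on east, → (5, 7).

I run maze.sense on north, → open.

Using stack.push on north, yielding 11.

I invoke maze.move on north, — result: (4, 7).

Then stack.pop(), giving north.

Then maze.move on south, giving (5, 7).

Using maze.sense on east, and see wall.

I call maze.sense on south, and observe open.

I try stack.push on south, → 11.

Then maze.move on south, and observe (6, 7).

Invoking maze.sense on east, which returns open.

Invoking stack.push on east, : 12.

I try maze.move on east, — result: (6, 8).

I invoke maze.sense on south, giving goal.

I run maze.move on south, which returns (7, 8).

Answer: (7, 8)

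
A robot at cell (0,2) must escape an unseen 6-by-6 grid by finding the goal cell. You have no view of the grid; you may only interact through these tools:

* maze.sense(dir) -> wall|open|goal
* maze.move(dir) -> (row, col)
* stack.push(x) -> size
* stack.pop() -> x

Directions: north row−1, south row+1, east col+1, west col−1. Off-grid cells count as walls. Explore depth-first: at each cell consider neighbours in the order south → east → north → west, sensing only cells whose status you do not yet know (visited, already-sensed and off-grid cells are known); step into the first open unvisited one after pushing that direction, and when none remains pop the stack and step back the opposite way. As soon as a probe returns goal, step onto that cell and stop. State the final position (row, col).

·→ sense(dir→south)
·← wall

·→ sense(dir→east)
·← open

·→ push(x→east)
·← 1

·→ move(dir→east)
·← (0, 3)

·→ sense(dir→south)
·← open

·→ push(x→south)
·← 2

·→ move(dir→south)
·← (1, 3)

·→ sense(dir→south)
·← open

·→ push(x→south)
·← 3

·→ move(dir→south)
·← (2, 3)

·→ sense(dir→south)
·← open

·→ push(x→south)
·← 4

·→ move(dir→south)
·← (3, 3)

·→ sense(dir→south)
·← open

·→ push(x→south)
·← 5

·→ move(dir→south)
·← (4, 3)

·→ sense(dir→south)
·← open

·→ push(x→south)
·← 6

·→ move(dir→south)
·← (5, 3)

·→ sense(dir→east)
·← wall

·→ sense(dir→west)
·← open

·→ push(x→west)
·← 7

·→ move(dir→west)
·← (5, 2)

·→ sense(dir→north)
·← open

·→ push(x→north)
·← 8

·→ move(dir→north)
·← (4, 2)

·→ sense(dir→north)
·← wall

·→ sense(dir→west)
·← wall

·→ pop()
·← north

·→ move(dir→south)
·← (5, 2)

·→ sense(dir→west)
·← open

·→ push(x→west)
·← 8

·→ move(dir→west)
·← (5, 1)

·→ sense(dir→west)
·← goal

·→ move(dir→west)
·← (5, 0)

Answer: (5, 0)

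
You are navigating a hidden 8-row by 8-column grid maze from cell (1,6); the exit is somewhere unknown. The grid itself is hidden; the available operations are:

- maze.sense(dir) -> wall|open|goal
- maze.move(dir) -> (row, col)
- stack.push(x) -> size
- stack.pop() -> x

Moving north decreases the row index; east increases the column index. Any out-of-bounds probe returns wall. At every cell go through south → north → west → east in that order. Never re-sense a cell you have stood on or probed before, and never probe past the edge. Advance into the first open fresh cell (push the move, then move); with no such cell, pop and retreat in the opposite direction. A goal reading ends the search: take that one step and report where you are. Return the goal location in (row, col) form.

Calling sense passing dir→south, giving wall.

I use sense passing dir→north, giving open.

Invoking push passing x→north, giving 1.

I call move passing dir→north, → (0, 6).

Calling sense passing dir→west, giving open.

Then push passing x→west, — result: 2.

Invoking move passing dir→west, : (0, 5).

Now I run sense passing dir→south, and see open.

I try push passing x→south, giving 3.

Next I call move passing dir→south, → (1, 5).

Then sense passing dir→south, yielding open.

Invoking push passing x→south, — result: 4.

I call move passing dir→south, giving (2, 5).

Next I call sense passing dir→south, : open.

I run push passing x→south, yielding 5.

Then move passing dir→south, → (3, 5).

I invoke sense passing dir→south, : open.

I invoke push passing x→south, and observe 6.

Next I call move passing dir→south, and see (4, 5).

Calling sense passing dir→south, which returns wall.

I run sense passing dir→west, → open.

Invoking push passing x→west, yielding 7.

Next I call move passing dir→west, yielding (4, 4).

I try sense passing dir→south, → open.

I use push passing x→south, — result: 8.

Invoking move passing dir→south, : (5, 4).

Calling sense passing dir→south, giving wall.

Next I call sense passing dir→west, and observe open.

I call push passing x→west, and observe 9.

Calling move passing dir→west, — result: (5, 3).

Next I call sense passing dir→south, → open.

I invoke push passing x→south, and observe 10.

Invoking move passing dir→south, and get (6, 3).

I use sense passing dir→south, — result: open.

Then push passing x→south, and get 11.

I call move passing dir→south, giving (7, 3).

I invoke sense passing dir→west, which returns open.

I run push passing x→west, yielding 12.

I call move passing dir→west, giving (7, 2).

I use sense passing dir→north, → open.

Using push passing x→north, and see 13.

Using move passing dir→north, which returns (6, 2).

I try sense passing dir→north, which returns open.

Using push passing x→north, yielding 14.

I try move passing dir→north, — result: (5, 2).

Invoking sense passing dir→north, and get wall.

Calling sense passing dir→west, : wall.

Then pop, — result: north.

Using move passing dir→south, → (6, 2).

I invoke sense passing dir→west, — result: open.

Next I call push passing x→west, : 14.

Using move passing dir→west, which returns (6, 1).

I call sense passing dir→south, and get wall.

Then sense passing dir→west, → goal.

I call move passing dir→west, → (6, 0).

Answer: (6, 0)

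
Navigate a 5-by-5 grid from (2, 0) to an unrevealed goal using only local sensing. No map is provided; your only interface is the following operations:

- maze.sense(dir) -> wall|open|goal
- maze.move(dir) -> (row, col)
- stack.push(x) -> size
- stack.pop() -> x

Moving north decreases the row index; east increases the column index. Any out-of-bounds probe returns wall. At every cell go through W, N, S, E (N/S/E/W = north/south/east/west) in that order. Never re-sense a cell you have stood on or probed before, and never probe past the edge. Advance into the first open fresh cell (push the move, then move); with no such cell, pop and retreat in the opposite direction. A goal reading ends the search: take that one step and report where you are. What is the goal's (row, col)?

CALL maze.sense[dir=north]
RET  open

CALL stack.push[x=north]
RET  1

CALL maze.move[dir=north]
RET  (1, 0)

CALL maze.sense[dir=north]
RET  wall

CALL maze.sense[dir=east]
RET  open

CALL stack.push[x=east]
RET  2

CALL maze.move[dir=east]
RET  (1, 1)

CALL maze.sense[dir=north]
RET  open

CALL stack.push[x=north]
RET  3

CALL maze.move[dir=north]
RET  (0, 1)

CALL maze.sense[dir=east]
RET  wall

CALL stack.pop[]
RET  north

CALL maze.move[dir=south]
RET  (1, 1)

CALL maze.sense[dir=south]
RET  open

CALL stack.push[x=south]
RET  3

CALL maze.move[dir=south]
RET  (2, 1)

CALL maze.sense[dir=south]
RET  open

CALL stack.push[x=south]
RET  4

CALL maze.move[dir=south]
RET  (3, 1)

CALL maze.sense[dir=west]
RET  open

CALL stack.push[x=west]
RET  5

CALL maze.move[dir=west]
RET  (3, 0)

CALL maze.sense[dir=south]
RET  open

CALL stack.push[x=south]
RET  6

CALL maze.move[dir=south]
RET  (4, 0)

CALL maze.sense[dir=east]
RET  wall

CALL stack.pop[]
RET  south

CALL maze.move[dir=north]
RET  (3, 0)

CALL stack.pop[]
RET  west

CALL maze.move[dir=east]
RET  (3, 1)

CALL maze.sense[dir=east]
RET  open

CALL stack.push[x=east]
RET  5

CALL maze.move[dir=east]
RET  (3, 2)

CALL maze.sense[dir=north]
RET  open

CALL stack.push[x=north]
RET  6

CALL maze.move[dir=north]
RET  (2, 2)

CALL maze.sense[dir=north]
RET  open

CALL stack.push[x=north]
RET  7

CALL maze.move[dir=north]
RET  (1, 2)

CALL maze.sense[dir=east]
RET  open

CALL stack.push[x=east]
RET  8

CALL maze.move[dir=east]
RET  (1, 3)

CALL maze.sense[dir=north]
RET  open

CALL stack.push[x=north]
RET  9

CALL maze.move[dir=north]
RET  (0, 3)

CALL maze.sense[dir=east]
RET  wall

CALL stack.pop[]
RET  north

CALL maze.move[dir=south]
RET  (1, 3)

CALL maze.sense[dir=south]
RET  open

CALL stack.push[x=south]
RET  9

CALL maze.move[dir=south]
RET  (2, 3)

CALL maze.sense[dir=south]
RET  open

CALL stack.push[x=south]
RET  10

CALL maze.move[dir=south]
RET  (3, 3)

CALL maze.sense[dir=south]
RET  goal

CALL maze.move[dir=south]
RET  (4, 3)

Answer: (4, 3)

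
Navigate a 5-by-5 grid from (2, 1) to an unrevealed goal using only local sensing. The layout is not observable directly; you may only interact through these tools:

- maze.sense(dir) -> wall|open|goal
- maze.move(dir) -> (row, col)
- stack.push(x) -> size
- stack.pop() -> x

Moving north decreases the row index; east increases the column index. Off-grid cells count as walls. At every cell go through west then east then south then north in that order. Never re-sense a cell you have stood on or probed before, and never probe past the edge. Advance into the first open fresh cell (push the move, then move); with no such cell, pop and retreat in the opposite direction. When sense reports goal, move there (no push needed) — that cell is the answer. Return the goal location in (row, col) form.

→ maze.sense(west)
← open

→ stack.push(west)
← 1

→ maze.move(west)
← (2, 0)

→ maze.sense(south)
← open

→ stack.push(south)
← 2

→ maze.move(south)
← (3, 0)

→ maze.sense(east)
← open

→ stack.push(east)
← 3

→ maze.move(east)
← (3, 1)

→ maze.sense(east)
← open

→ stack.push(east)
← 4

→ maze.move(east)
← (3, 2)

→ maze.sense(east)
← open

→ stack.push(east)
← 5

→ maze.move(east)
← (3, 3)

→ maze.sense(east)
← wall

→ maze.sense(south)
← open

→ stack.push(south)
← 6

→ maze.move(south)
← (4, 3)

→ maze.sense(west)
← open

→ stack.push(west)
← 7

→ maze.move(west)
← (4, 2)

→ maze.sense(west)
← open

→ stack.push(west)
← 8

→ maze.move(west)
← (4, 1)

→ maze.sense(west)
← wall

→ stack.pop()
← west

→ maze.move(east)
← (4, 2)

→ stack.pop()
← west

→ maze.move(east)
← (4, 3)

→ maze.sense(east)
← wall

→ stack.pop()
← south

→ maze.move(north)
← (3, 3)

→ maze.sense(north)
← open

→ stack.push(north)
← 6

→ maze.move(north)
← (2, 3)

→ maze.sense(west)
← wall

→ maze.sense(east)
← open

→ stack.push(east)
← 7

→ maze.move(east)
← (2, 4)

→ maze.sense(north)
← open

→ stack.push(north)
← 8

→ maze.move(north)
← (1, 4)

→ maze.sense(west)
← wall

→ maze.sense(north)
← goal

→ maze.move(north)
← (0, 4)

Answer: (0, 4)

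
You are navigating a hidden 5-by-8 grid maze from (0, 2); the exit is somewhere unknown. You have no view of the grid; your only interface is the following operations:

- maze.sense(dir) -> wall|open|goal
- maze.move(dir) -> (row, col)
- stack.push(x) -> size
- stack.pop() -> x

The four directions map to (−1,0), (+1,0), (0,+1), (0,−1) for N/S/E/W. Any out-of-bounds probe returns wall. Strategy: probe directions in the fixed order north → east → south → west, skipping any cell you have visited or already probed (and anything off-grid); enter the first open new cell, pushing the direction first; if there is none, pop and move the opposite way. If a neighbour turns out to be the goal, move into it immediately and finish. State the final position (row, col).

Using maze.sense(east), → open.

Invoking stack.push(east), and get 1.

Calling maze.move(east), and observe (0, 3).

I try maze.sense(east), → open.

Calling stack.push(east), yielding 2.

I try maze.move(east), and get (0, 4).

Then maze.sense(east), and get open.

Calling stack.push(east), → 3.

Then maze.move(east), yielding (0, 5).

I run maze.sense(east), and observe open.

I use stack.push(east), yielding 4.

Calling maze.move(east), giving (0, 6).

I call maze.sense(east), which returns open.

Invoking stack.push(east), — result: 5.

I try maze.move(east), and observe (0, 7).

Using maze.sense(south), : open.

I run stack.push(south), giving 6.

Invoking maze.move(south), which returns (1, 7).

Calling maze.sense(south), yielding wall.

Now I run maze.sense(west), : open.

I use stack.push(west), yielding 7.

Using maze.move(west), which returns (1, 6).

Using maze.sense(south), and see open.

I try stack.push(south), giving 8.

I use maze.move(south), which returns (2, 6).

I call maze.sense(south), and observe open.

I call stack.push(south), — result: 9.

Now I run maze.move(south), yielding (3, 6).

I try maze.sense(east), and observe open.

I run stack.push(east), yielding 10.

I call maze.move(east), — result: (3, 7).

I use maze.sense(south), and get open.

I call stack.push(south), and get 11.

I call maze.move(south), — result: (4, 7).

I invoke maze.sense(west), yielding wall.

Calling stack.pop(), and observe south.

Then maze.move(north), → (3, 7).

I invoke stack.pop(), and get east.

Next I call maze.move(west), and see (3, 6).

Then maze.sense(west), and get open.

I call stack.push(west), and get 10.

I run maze.move(west), yielding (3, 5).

Invoking maze.sense(north), — result: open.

Invoking stack.push(north), — result: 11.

Invoking maze.move(north), and see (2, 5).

I use maze.sense(north), yielding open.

I try stack.push(north), → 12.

I use maze.move(north), → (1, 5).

I run maze.sense(west), → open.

I use stack.push(west), and see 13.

Using maze.move(west), and get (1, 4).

I invoke maze.sense(south), which returns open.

Invoking stack.push(south), : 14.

Next I call maze.move(south), and see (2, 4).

Now I run maze.sense(south), — result: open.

Next I call stack.push(south), which returns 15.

I run maze.move(south), : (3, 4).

I run maze.sense(south), and see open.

Using stack.push(south), and get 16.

Now I run maze.move(south), and get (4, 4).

I invoke maze.sense(east), and see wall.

I invoke maze.sense(west), and get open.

Calling stack.push(west), which returns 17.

I invoke maze.move(west), and observe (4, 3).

Using maze.sense(north), and observe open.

I invoke stack.push(north), and observe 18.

I call maze.move(north), : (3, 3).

I invoke maze.sense(north), : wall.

Then maze.sense(west), and get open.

I invoke stack.push(west), — result: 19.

I try maze.move(west), which returns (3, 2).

I call maze.sense(north), and get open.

Using stack.push(north), → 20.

Calling maze.move(north), and get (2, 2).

I invoke maze.sense(north), and get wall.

Invoking maze.sense(west), and observe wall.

I invoke stack.pop, : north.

I run maze.move(south), and see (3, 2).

Calling maze.sense(south), and see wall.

Calling maze.sense(west), and see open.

I invoke stack.push(west), — result: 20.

I invoke maze.move(west), : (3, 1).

I call maze.sense(south), which returns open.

Next I call stack.push(south), : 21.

Using maze.move(south), giving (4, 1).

I try maze.sense(west), — result: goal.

I invoke maze.move(west), giving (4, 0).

Answer: (4, 0)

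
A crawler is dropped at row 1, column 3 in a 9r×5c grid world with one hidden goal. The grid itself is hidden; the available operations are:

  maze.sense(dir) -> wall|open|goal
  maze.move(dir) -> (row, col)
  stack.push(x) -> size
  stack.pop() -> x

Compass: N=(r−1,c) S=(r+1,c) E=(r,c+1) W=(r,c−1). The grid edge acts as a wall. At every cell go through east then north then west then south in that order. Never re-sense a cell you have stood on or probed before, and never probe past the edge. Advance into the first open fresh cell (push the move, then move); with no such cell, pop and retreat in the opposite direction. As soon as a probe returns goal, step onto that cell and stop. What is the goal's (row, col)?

;; maze.sense(dir=east) == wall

;; maze.sense(dir=north) == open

;; stack.push(x=north) == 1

;; maze.move(dir=north) == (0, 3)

;; maze.sense(dir=east) == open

;; stack.push(x=east) == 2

;; maze.move(dir=east) == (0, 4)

;; stack.pop() == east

;; maze.move(dir=west) == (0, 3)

;; maze.sense(dir=west) == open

;; stack.push(x=west) == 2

;; maze.move(dir=west) == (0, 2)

;; maze.sense(dir=west) == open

;; stack.push(x=west) == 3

;; maze.move(dir=west) == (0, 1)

;; maze.sense(dir=west) == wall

;; maze.sense(dir=south) == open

;; stack.push(x=south) == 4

;; maze.move(dir=south) == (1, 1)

;; maze.sense(dir=east) == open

;; stack.push(x=east) == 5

;; maze.move(dir=east) == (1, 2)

;; maze.sense(dir=south) == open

;; stack.push(x=south) == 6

;; maze.move(dir=south) == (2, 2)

;; maze.sense(dir=east) == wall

;; maze.sense(dir=west) == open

;; stack.push(x=west) == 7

;; maze.move(dir=west) == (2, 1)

;; maze.sense(dir=west) == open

;; stack.push(x=west) == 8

;; maze.move(dir=west) == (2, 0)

;; maze.sense(dir=north) == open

;; stack.push(x=north) == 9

;; maze.move(dir=north) == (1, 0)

;; stack.pop() == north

;; maze.move(dir=south) == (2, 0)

;; maze.sense(dir=south) == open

;; stack.push(x=south) == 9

;; maze.move(dir=south) == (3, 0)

;; maze.sense(dir=east) == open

;; stack.push(x=east) == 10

;; maze.move(dir=east) == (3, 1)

;; maze.sense(dir=east) == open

;; stack.push(x=east) == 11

;; maze.move(dir=east) == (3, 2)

;; maze.sense(dir=east) == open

;; stack.push(x=east) == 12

;; maze.move(dir=east) == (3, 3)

;; maze.sense(dir=east) == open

;; stack.push(x=east) == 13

;; maze.move(dir=east) == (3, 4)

;; maze.sense(dir=north) == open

;; stack.push(x=north) == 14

;; maze.move(dir=north) == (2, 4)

;; stack.pop() == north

;; maze.move(dir=south) == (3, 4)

;; maze.sense(dir=south) == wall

;; stack.pop() == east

;; maze.move(dir=west) == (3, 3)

;; maze.sense(dir=south) == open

;; stack.push(x=south) == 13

;; maze.move(dir=south) == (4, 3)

;; maze.sense(dir=west) == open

;; stack.push(x=west) == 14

;; maze.move(dir=west) == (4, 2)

;; maze.sense(dir=west) == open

;; stack.push(x=west) == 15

;; maze.move(dir=west) == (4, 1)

;; maze.sense(dir=west) == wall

;; maze.sense(dir=south) == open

;; stack.push(x=south) == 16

;; maze.move(dir=south) == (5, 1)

;; maze.sense(dir=east) == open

;; stack.push(x=east) == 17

;; maze.move(dir=east) == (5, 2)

;; maze.sense(dir=east) == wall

;; maze.sense(dir=south) == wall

;; stack.pop() == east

;; maze.move(dir=west) == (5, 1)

;; maze.sense(dir=west) == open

;; stack.push(x=west) == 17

;; maze.move(dir=west) == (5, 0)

;; maze.sense(dir=south) == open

;; stack.push(x=south) == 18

;; maze.move(dir=south) == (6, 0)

;; maze.sense(dir=east) == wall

;; maze.sense(dir=south) == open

;; stack.push(x=south) == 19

;; maze.move(dir=south) == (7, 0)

;; maze.sense(dir=east) == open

;; stack.push(x=east) == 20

;; maze.move(dir=east) == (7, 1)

;; maze.sense(dir=east) == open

;; stack.push(x=east) == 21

;; maze.move(dir=east) == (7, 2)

;; maze.sense(dir=east) == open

;; stack.push(x=east) == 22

;; maze.move(dir=east) == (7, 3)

;; maze.sense(dir=east) == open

;; stack.push(x=east) == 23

;; maze.move(dir=east) == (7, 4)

;; maze.sense(dir=north) == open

;; stack.push(x=north) == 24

;; maze.move(dir=north) == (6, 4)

;; maze.sense(dir=north) == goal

;; maze.move(dir=north) == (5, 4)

Answer: (5, 4)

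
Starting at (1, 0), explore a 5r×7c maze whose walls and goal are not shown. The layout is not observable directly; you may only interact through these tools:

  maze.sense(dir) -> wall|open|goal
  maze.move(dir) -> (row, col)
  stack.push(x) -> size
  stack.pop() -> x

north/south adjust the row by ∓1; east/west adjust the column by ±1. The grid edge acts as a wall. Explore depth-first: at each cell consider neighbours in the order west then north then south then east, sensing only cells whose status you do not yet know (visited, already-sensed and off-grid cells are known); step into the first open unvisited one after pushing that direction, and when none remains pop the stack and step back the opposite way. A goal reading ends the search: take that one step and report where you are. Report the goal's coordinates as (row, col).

> maze.sense dir='north'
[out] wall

> maze.sense dir='south'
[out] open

> stack.push x='south'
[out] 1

> maze.move dir='south'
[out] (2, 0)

> maze.sense dir='south'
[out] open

> stack.push x='south'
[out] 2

> maze.move dir='south'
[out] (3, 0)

> maze.sense dir='south'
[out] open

> stack.push x='south'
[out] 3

> maze.move dir='south'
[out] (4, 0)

> maze.sense dir='east'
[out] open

> stack.push x='east'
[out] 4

> maze.move dir='east'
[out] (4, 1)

> maze.sense dir='north'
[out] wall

> maze.sense dir='east'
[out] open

> stack.push x='east'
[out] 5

> maze.move dir='east'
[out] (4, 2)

> maze.sense dir='north'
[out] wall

> maze.sense dir='east'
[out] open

> stack.push x='east'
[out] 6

> maze.move dir='east'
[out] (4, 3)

> maze.sense dir='north'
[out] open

> stack.push x='north'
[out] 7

> maze.move dir='north'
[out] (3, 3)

> maze.sense dir='north'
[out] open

> stack.push x='north'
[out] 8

> maze.move dir='north'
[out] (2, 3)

> maze.sense dir='west'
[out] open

> stack.push x='west'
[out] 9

> maze.move dir='west'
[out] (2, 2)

> maze.sense dir='west'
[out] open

> stack.push x='west'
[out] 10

> maze.move dir='west'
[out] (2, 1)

> maze.sense dir='north'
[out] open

> stack.push x='north'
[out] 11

> maze.move dir='north'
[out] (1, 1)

> maze.sense dir='north'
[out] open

> stack.push x='north'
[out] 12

> maze.move dir='north'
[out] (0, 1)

> maze.sense dir='east'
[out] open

> stack.push x='east'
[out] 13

> maze.move dir='east'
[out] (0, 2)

> maze.sense dir='south'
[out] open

> stack.push x='south'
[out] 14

> maze.move dir='south'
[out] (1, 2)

> maze.sense dir='east'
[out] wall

> stack.pop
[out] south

> maze.move dir='north'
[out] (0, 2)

> maze.sense dir='east'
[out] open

> stack.push x='east'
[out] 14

> maze.move dir='east'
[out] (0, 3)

> maze.sense dir='east'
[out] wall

> stack.pop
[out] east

> maze.move dir='west'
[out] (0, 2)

> stack.pop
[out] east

> maze.move dir='west'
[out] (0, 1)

> stack.pop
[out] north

> maze.move dir='south'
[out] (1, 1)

> stack.pop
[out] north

> maze.move dir='south'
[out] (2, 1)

> stack.pop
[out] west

> maze.move dir='east'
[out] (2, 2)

> stack.pop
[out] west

> maze.move dir='east'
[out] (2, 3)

> maze.sense dir='east'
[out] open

> stack.push x='east'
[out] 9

> maze.move dir='east'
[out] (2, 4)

> maze.sense dir='north'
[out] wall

> maze.sense dir='south'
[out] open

> stack.push x='south'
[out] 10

> maze.move dir='south'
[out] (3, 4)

> maze.sense dir='south'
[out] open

> stack.push x='south'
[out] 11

> maze.move dir='south'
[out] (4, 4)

> maze.sense dir='east'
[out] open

> stack.push x='east'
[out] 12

> maze.move dir='east'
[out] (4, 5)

> maze.sense dir='north'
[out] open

> stack.push x='north'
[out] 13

> maze.move dir='north'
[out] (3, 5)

> maze.sense dir='north'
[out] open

> stack.push x='north'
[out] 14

> maze.move dir='north'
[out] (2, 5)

> maze.sense dir='north'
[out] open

> stack.push x='north'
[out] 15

> maze.move dir='north'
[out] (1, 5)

> maze.sense dir='north'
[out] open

> stack.push x='north'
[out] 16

> maze.move dir='north'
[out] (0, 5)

> maze.sense dir='east'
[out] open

> stack.push x='east'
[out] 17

> maze.move dir='east'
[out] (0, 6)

> maze.sense dir='south'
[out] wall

> stack.pop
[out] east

> maze.move dir='west'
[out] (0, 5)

> stack.pop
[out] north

> maze.move dir='south'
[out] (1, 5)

> stack.pop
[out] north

> maze.move dir='south'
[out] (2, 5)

> maze.sense dir='east'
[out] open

> stack.push x='east'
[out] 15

> maze.move dir='east'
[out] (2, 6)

> maze.sense dir='south'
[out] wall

> stack.pop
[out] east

> maze.move dir='west'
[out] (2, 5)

> stack.pop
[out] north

> maze.move dir='south'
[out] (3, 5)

> stack.pop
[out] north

> maze.move dir='south'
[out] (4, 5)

> maze.sense dir='east'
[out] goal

> maze.move dir='east'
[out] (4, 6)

Answer: (4, 6)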